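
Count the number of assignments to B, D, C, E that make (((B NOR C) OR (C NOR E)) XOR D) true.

Satisfying assignments: (0,0,0,0), (0,0,0,1), (0,1,1,0), (0,1,1,1), (1,0,0,0), (1,1,0,1), (1,1,1,0), (1,1,1,1)
Count: 8 out of 16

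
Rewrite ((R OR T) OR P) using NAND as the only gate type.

((((R NAND R) NAND (T NAND T)) NAND ((R NAND R) NAND (T NAND T))) NAND (P NAND P))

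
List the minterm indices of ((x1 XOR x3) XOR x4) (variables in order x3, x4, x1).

Σm(1, 2, 4, 7) = (NOT x3 AND NOT x4 AND x1) OR (NOT x3 AND x4 AND NOT x1) OR (x3 AND NOT x4 AND NOT x1) OR (x3 AND x4 AND x1)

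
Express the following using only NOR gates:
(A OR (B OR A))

((A NOR ((B NOR A) NOR (B NOR A))) NOR (A NOR ((B NOR A) NOR (B NOR A))))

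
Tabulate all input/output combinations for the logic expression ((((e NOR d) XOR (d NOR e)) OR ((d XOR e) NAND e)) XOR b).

d | e | b | Output
------------------
0 | 0 | 0 | 1
0 | 0 | 1 | 0
0 | 1 | 0 | 0
0 | 1 | 1 | 1
1 | 0 | 0 | 1
1 | 0 | 1 | 0
1 | 1 | 0 | 1
1 | 1 | 1 | 0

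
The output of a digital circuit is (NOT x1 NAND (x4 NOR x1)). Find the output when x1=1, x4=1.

Substituting: (NOT 1 NAND (1 NOR 1))
= 1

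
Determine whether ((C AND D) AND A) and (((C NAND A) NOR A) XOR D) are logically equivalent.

No. Counterexample: with D=1, C=0, A=0, Expression 1 = 0 but Expression 2 = 1.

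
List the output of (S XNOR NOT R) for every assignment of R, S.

R | S | Output
--------------
0 | 0 | 0
0 | 1 | 1
1 | 0 | 1
1 | 1 | 0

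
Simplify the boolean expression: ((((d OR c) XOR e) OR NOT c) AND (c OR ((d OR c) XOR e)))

By distribution ((E OR v) AND (E OR NOT v) = E):
= ((d OR c) XOR e)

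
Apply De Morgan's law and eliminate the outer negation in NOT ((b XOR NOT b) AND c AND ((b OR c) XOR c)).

NOT (b XOR NOT b) OR NOT c OR NOT ((b OR c) XOR c)
De Morgan's: NOT(AND of terms) = OR of negations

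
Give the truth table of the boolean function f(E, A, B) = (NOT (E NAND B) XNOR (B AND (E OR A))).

E | A | B | Output
------------------
0 | 0 | 0 | 1
0 | 0 | 1 | 1
0 | 1 | 0 | 1
0 | 1 | 1 | 0
1 | 0 | 0 | 1
1 | 0 | 1 | 1
1 | 1 | 0 | 1
1 | 1 | 1 | 1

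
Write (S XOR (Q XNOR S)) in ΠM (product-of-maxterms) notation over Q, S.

ΠM(2, 3) = (NOT Q OR S) AND (NOT Q OR NOT S)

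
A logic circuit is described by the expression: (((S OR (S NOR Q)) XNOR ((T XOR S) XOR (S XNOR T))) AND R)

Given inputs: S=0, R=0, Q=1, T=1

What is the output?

Substituting: (((0 OR (0 NOR 1)) XNOR ((1 XOR 0) XOR (0 XNOR 1))) AND 0)
= 0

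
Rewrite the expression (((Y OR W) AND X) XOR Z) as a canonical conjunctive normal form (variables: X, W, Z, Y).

(X OR W OR Z OR Y) AND (X OR W OR Z OR NOT Y) AND (X OR NOT W OR Z OR Y) AND (X OR NOT W OR Z OR NOT Y) AND (NOT X OR W OR Z OR Y) AND (NOT X OR W OR NOT Z OR NOT Y) AND (NOT X OR NOT W OR NOT Z OR Y) AND (NOT X OR NOT W OR NOT Z OR NOT Y)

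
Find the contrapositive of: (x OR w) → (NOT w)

Contrapositive: w → NOT (x OR w)
Note: A statement and its contrapositive are logically equivalent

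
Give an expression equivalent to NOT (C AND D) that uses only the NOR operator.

(((C NOR C) NOR (D NOR D)) NOR ((C NOR C) NOR (D NOR D)))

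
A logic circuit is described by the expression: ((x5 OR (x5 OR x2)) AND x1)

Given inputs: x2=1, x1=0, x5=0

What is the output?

Substituting: ((0 OR (0 OR 1)) AND 0)
= 0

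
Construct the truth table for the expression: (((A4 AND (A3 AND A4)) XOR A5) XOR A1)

A4 | A5 | A1 | A3 | Output
--------------------------
0 | 0 | 0 | 0 | 0
0 | 0 | 0 | 1 | 0
0 | 0 | 1 | 0 | 1
0 | 0 | 1 | 1 | 1
0 | 1 | 0 | 0 | 1
0 | 1 | 0 | 1 | 1
0 | 1 | 1 | 0 | 0
0 | 1 | 1 | 1 | 0
1 | 0 | 0 | 0 | 0
1 | 0 | 0 | 1 | 1
1 | 0 | 1 | 0 | 1
1 | 0 | 1 | 1 | 0
1 | 1 | 0 | 0 | 1
1 | 1 | 0 | 1 | 0
1 | 1 | 1 | 0 | 0
1 | 1 | 1 | 1 | 1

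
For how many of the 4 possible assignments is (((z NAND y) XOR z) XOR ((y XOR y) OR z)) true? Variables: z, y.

Satisfying assignments: (0,0), (0,1), (1,0)
Count: 3 out of 4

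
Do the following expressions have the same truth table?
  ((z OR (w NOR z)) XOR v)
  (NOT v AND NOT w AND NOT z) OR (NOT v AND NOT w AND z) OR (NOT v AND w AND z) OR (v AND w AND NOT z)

Yes, they are equivalent — the two output columns agree on all 8 assignments:
v | w | z | Expression 1 | Expression 2
---------------------------------------
0 | 0 | 0 | 1 | 1
0 | 0 | 1 | 1 | 1
0 | 1 | 0 | 0 | 0
0 | 1 | 1 | 1 | 1
1 | 0 | 0 | 0 | 0
1 | 0 | 1 | 0 | 0
1 | 1 | 0 | 1 | 1
1 | 1 | 1 | 0 | 0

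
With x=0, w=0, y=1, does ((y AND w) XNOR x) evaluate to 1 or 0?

Substituting: ((1 AND 0) XNOR 0)
= 1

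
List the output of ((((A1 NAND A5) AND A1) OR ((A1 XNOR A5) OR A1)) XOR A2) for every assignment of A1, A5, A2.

A1 | A5 | A2 | Output
---------------------
0 | 0 | 0 | 1
0 | 0 | 1 | 0
0 | 1 | 0 | 0
0 | 1 | 1 | 1
1 | 0 | 0 | 1
1 | 0 | 1 | 0
1 | 1 | 0 | 1
1 | 1 | 1 | 0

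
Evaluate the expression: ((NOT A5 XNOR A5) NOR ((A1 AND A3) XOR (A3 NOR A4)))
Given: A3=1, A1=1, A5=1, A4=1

Substituting: ((NOT 1 XNOR 1) NOR ((1 AND 1) XOR (1 NOR 1)))
= 0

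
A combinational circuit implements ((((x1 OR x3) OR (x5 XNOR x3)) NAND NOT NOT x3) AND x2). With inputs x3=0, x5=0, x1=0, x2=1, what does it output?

Substituting: ((((0 OR 0) OR (0 XNOR 0)) NAND NOT NOT 0) AND 1)
= 1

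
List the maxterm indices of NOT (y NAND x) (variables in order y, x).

ΠM(0, 1, 2) = (y OR x) AND (y OR NOT x) AND (NOT y OR x)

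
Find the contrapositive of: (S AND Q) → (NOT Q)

Contrapositive: Q → NOT (S AND Q)
Note: A statement and its contrapositive are logically equivalent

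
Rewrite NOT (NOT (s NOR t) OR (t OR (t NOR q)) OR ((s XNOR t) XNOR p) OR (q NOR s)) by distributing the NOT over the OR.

(s NOR t) AND NOT (t OR (t NOR q)) AND NOT ((s XNOR t) XNOR p) AND NOT (q NOR s)
De Morgan's: NOT(OR of terms) = AND of negations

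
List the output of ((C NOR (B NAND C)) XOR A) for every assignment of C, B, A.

C | B | A | Output
------------------
0 | 0 | 0 | 0
0 | 0 | 1 | 1
0 | 1 | 0 | 0
0 | 1 | 1 | 1
1 | 0 | 0 | 0
1 | 0 | 1 | 1
1 | 1 | 0 | 0
1 | 1 | 1 | 1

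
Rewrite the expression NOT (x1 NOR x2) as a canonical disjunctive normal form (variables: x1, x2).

(NOT x1 AND x2) OR (x1 AND NOT x2) OR (x1 AND x2)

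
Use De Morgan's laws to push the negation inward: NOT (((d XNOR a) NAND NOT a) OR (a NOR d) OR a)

NOT ((d XNOR a) NAND NOT a) AND NOT (a NOR d) AND NOT a
De Morgan's: NOT(OR of terms) = AND of negations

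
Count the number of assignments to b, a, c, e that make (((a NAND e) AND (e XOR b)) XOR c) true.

Satisfying assignments: (0,0,0,1), (0,0,1,0), (0,1,1,0), (0,1,1,1), (1,0,0,0), (1,0,1,1), (1,1,0,0), (1,1,1,1)
Count: 8 out of 16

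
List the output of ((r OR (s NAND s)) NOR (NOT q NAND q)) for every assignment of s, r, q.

s | r | q | Output
------------------
0 | 0 | 0 | 0
0 | 0 | 1 | 0
0 | 1 | 0 | 0
0 | 1 | 1 | 0
1 | 0 | 0 | 0
1 | 0 | 1 | 0
1 | 1 | 0 | 0
1 | 1 | 1 | 0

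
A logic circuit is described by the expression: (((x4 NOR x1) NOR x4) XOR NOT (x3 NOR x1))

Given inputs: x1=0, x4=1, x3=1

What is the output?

Substituting: (((1 NOR 0) NOR 1) XOR NOT (1 NOR 0))
= 1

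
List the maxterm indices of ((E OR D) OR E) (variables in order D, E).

ΠM(0) = (D OR E)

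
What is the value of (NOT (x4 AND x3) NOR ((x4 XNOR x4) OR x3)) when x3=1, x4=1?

Substituting: (NOT (1 AND 1) NOR ((1 XNOR 1) OR 1))
= 0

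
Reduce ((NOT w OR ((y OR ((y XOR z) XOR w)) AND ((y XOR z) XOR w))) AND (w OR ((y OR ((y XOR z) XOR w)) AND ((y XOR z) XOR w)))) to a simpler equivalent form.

By distribution ((E OR v) AND (E OR NOT v) = E) then absorption (E AND (E OR v) = E):
= ((y XOR z) XOR w)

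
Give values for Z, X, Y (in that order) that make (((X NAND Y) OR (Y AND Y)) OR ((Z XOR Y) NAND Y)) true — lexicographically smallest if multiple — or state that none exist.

Z=0, X=0, Y=0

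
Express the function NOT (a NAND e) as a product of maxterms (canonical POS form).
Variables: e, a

ΠM(0, 1, 2) = (e OR a) AND (e OR NOT a) AND (NOT e OR a)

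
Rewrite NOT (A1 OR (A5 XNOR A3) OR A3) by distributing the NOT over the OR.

NOT A1 AND NOT (A5 XNOR A3) AND NOT A3
De Morgan's: NOT(OR of terms) = AND of negations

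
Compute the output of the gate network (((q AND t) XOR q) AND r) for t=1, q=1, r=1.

Substituting: (((1 AND 1) XOR 1) AND 1)
= 0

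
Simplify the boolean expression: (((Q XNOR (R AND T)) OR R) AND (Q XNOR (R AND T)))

By absorption (E AND (E OR v) = E):
= (Q XNOR (R AND T))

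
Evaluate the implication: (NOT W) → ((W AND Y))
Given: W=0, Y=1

Antecedent (NOT W) = 1; consequent ((W AND Y)) = 0.
1 → 0 = 0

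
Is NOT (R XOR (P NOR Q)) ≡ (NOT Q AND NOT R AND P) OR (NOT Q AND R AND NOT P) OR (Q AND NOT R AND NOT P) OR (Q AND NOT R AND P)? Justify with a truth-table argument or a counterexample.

Yes, they are equivalent — the two output columns agree on all 8 assignments:
Q | R | P | Expression 1 | Expression 2
---------------------------------------
0 | 0 | 0 | 0 | 0
0 | 0 | 1 | 1 | 1
0 | 1 | 0 | 1 | 1
0 | 1 | 1 | 0 | 0
1 | 0 | 0 | 1 | 1
1 | 0 | 1 | 1 | 1
1 | 1 | 0 | 0 | 0
1 | 1 | 1 | 0 | 0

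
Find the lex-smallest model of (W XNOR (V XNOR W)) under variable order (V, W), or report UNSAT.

V=1, W=0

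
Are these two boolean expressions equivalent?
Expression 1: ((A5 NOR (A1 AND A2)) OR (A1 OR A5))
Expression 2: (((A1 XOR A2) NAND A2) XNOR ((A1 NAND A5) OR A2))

No. Counterexample: with A5=0, A2=1, A1=0, Expression 1 = 1 but Expression 2 = 0.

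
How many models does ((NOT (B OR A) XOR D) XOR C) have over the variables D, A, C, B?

Satisfying assignments: (0,0,0,0), (0,0,1,1), (0,1,1,0), (0,1,1,1), (1,0,0,1), (1,0,1,0), (1,1,0,0), (1,1,0,1)
Count: 8 out of 16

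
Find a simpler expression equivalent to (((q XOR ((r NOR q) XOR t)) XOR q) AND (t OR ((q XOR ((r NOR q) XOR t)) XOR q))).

By absorption (E AND (E OR v) = E) then XOR self-cancellation ((E XOR v) XOR v = E):
= ((r NOR q) XOR t)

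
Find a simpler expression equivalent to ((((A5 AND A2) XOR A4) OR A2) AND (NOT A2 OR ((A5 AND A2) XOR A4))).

By distribution ((E OR v) AND (E OR NOT v) = E):
= ((A5 AND A2) XOR A4)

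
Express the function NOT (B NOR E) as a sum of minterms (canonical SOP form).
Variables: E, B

Σm(1, 2, 3) = (NOT E AND B) OR (E AND NOT B) OR (E AND B)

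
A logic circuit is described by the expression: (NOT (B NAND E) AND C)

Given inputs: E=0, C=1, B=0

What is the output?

Substituting: (NOT (0 NAND 0) AND 1)
= 0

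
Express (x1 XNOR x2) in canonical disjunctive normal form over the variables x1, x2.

(NOT x1 AND NOT x2) OR (x1 AND x2)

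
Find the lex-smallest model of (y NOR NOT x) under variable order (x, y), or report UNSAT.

x=1, y=0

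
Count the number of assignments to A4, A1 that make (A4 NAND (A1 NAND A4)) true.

Satisfying assignments: (0,0), (0,1), (1,1)
Count: 3 out of 4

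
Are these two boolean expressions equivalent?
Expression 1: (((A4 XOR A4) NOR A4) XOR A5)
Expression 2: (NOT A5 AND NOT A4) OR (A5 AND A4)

Yes, they are equivalent — the two output columns agree on all 4 assignments:
A5 | A4 | Expression 1 | Expression 2
-------------------------------------
0 | 0 | 1 | 1
0 | 1 | 0 | 0
1 | 0 | 0 | 0
1 | 1 | 1 | 1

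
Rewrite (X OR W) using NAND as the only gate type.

((X NAND X) NAND (W NAND W))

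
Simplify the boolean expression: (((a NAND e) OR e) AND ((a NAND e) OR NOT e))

By distribution ((E OR v) AND (E OR NOT v) = E):
= (a NAND e)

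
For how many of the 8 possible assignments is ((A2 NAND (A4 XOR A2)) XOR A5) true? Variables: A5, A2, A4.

Satisfying assignments: (0,0,0), (0,0,1), (0,1,1), (1,1,0)
Count: 4 out of 8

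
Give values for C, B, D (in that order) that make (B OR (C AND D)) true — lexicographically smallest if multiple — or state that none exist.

C=0, B=1, D=0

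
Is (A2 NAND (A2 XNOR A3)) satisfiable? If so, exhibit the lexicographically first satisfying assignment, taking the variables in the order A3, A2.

A3=0, A2=0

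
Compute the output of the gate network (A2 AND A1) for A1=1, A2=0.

Substituting: (0 AND 1)
= 0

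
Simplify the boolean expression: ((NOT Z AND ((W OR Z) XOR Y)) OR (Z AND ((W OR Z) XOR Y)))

By distribution ((E AND v) OR (E AND NOT v) = E):
= ((W OR Z) XOR Y)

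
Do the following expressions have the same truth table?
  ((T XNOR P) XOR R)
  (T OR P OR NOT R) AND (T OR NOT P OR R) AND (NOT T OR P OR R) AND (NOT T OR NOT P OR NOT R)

Yes, they are equivalent — the two output columns agree on all 8 assignments:
T | P | R | Expression 1 | Expression 2
---------------------------------------
0 | 0 | 0 | 1 | 1
0 | 0 | 1 | 0 | 0
0 | 1 | 0 | 0 | 0
0 | 1 | 1 | 1 | 1
1 | 0 | 0 | 0 | 0
1 | 0 | 1 | 1 | 1
1 | 1 | 0 | 1 | 1
1 | 1 | 1 | 0 | 0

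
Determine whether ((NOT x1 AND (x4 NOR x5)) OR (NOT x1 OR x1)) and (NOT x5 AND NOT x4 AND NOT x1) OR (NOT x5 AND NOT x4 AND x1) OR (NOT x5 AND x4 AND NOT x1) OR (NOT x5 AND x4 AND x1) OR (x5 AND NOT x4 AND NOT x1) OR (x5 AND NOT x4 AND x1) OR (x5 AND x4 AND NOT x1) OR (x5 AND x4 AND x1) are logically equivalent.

Yes, they are equivalent — the two output columns agree on all 8 assignments:
x5 | x4 | x1 | Expression 1 | Expression 2
------------------------------------------
0 | 0 | 0 | 1 | 1
0 | 0 | 1 | 1 | 1
0 | 1 | 0 | 1 | 1
0 | 1 | 1 | 1 | 1
1 | 0 | 0 | 1 | 1
1 | 0 | 1 | 1 | 1
1 | 1 | 0 | 1 | 1
1 | 1 | 1 | 1 | 1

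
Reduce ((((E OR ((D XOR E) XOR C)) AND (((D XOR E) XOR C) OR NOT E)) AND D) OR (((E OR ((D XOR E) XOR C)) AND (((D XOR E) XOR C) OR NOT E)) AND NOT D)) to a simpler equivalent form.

By distribution ((E AND v) OR (E AND NOT v) = E) then distribution ((E OR v) AND (E OR NOT v) = E):
= ((D XOR E) XOR C)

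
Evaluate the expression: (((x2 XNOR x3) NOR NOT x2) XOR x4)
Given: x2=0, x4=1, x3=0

Substituting: (((0 XNOR 0) NOR NOT 0) XOR 1)
= 1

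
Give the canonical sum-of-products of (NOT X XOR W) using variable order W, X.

Σm(0, 3) = (NOT W AND NOT X) OR (W AND X)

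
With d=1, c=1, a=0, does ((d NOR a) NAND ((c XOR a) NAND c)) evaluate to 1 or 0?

Substituting: ((1 NOR 0) NAND ((1 XOR 0) NAND 1))
= 1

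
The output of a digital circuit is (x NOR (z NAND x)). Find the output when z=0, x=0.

Substituting: (0 NOR (0 NAND 0))
= 0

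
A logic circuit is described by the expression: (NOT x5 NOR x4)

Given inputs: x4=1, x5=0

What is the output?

Substituting: (NOT 0 NOR 1)
= 0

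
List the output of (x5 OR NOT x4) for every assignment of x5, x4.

x5 | x4 | Output
----------------
0 | 0 | 1
0 | 1 | 0
1 | 0 | 1
1 | 1 | 1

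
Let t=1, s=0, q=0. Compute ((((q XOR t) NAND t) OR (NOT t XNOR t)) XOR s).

Substituting: ((((0 XOR 1) NAND 1) OR (NOT 1 XNOR 1)) XOR 0)
= 0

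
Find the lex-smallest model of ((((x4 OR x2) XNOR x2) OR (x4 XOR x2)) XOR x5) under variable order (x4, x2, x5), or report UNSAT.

x4=0, x2=0, x5=0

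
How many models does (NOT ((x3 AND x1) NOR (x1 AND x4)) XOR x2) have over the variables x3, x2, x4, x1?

Satisfying assignments: (0,0,1,1), (0,1,0,0), (0,1,0,1), (0,1,1,0), (1,0,0,1), (1,0,1,1), (1,1,0,0), (1,1,1,0)
Count: 8 out of 16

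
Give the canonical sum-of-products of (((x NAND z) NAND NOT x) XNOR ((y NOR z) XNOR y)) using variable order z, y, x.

Σm(0, 2, 5, 6) = (NOT z AND NOT y AND NOT x) OR (NOT z AND y AND NOT x) OR (z AND NOT y AND x) OR (z AND y AND NOT x)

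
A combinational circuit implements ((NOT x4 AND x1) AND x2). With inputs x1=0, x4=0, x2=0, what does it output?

Substituting: ((NOT 0 AND 0) AND 0)
= 0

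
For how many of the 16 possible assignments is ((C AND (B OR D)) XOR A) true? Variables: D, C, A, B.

Satisfying assignments: (0,0,1,0), (0,0,1,1), (0,1,0,1), (0,1,1,0), (1,0,1,0), (1,0,1,1), (1,1,0,0), (1,1,0,1)
Count: 8 out of 16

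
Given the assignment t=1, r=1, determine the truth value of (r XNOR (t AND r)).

Substituting: (1 XNOR (1 AND 1))
= 1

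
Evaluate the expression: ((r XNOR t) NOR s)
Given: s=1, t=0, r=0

Substituting: ((0 XNOR 0) NOR 1)
= 0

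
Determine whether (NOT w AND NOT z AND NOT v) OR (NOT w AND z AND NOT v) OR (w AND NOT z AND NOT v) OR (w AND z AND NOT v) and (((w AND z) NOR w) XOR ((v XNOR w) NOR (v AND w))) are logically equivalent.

Yes, they are equivalent — the two output columns agree on all 8 assignments:
w | z | v | Expression 1 | Expression 2
---------------------------------------
0 | 0 | 0 | 1 | 1
0 | 0 | 1 | 0 | 0
0 | 1 | 0 | 1 | 1
0 | 1 | 1 | 0 | 0
1 | 0 | 0 | 1 | 1
1 | 0 | 1 | 0 | 0
1 | 1 | 0 | 1 | 1
1 | 1 | 1 | 0 | 0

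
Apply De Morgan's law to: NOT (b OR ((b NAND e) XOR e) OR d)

NOT b AND NOT ((b NAND e) XOR e) AND NOT d
De Morgan's: NOT(OR of terms) = AND of negations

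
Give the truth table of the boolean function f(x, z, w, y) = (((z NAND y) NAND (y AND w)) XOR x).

x | z | w | y | Output
----------------------
0 | 0 | 0 | 0 | 1
0 | 0 | 0 | 1 | 1
0 | 0 | 1 | 0 | 1
0 | 0 | 1 | 1 | 0
0 | 1 | 0 | 0 | 1
0 | 1 | 0 | 1 | 1
0 | 1 | 1 | 0 | 1
0 | 1 | 1 | 1 | 1
1 | 0 | 0 | 0 | 0
1 | 0 | 0 | 1 | 0
1 | 0 | 1 | 0 | 0
1 | 0 | 1 | 1 | 1
1 | 1 | 0 | 0 | 0
1 | 1 | 0 | 1 | 0
1 | 1 | 1 | 0 | 0
1 | 1 | 1 | 1 | 0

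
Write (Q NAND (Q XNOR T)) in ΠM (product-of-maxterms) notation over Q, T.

ΠM(3) = (NOT Q OR NOT T)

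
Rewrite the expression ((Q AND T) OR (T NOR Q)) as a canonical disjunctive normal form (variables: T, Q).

(NOT T AND NOT Q) OR (T AND Q)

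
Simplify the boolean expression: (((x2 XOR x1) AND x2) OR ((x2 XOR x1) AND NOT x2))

By distribution ((E AND v) OR (E AND NOT v) = E):
= (x2 XOR x1)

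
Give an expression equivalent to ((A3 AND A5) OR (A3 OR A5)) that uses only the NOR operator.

((((A3 NOR A3) NOR (A5 NOR A5)) NOR ((A3 NOR A5) NOR (A3 NOR A5))) NOR (((A3 NOR A3) NOR (A5 NOR A5)) NOR ((A3 NOR A5) NOR (A3 NOR A5))))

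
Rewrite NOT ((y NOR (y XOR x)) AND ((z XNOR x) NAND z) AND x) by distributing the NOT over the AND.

NOT (y NOR (y XOR x)) OR NOT ((z XNOR x) NAND z) OR NOT x
De Morgan's: NOT(AND of terms) = OR of negations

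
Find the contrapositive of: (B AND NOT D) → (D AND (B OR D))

Contrapositive: NOT (D AND (B OR D)) → NOT (B AND NOT D)
Note: A statement and its contrapositive are logically equivalent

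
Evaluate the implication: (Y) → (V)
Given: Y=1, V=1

Antecedent (Y) = 1; consequent (V) = 1.
1 → 1 = 1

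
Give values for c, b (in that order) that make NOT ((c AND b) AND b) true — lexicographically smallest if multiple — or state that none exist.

c=0, b=0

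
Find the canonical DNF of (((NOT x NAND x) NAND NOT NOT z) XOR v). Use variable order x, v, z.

(NOT x AND NOT v AND NOT z) OR (NOT x AND v AND z) OR (x AND NOT v AND NOT z) OR (x AND v AND z)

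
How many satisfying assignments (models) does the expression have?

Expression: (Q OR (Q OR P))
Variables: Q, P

Satisfying assignments: (0,1), (1,0), (1,1)
Count: 3 out of 4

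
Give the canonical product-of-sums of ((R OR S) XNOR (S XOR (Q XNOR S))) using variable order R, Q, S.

ΠM(0, 3, 6, 7) = (R OR Q OR S) AND (R OR NOT Q OR NOT S) AND (NOT R OR NOT Q OR S) AND (NOT R OR NOT Q OR NOT S)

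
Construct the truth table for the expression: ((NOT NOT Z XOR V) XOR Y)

V | Z | Y | Output
------------------
0 | 0 | 0 | 0
0 | 0 | 1 | 1
0 | 1 | 0 | 1
0 | 1 | 1 | 0
1 | 0 | 0 | 1
1 | 0 | 1 | 0
1 | 1 | 0 | 0
1 | 1 | 1 | 1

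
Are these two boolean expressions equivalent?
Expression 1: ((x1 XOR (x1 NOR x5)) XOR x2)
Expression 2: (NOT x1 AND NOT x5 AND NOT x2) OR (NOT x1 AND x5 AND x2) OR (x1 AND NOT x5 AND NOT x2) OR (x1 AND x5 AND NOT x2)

Yes, they are equivalent — the two output columns agree on all 8 assignments:
x1 | x5 | x2 | Expression 1 | Expression 2
------------------------------------------
0 | 0 | 0 | 1 | 1
0 | 0 | 1 | 0 | 0
0 | 1 | 0 | 0 | 0
0 | 1 | 1 | 1 | 1
1 | 0 | 0 | 1 | 1
1 | 0 | 1 | 0 | 0
1 | 1 | 0 | 1 | 1
1 | 1 | 1 | 0 | 0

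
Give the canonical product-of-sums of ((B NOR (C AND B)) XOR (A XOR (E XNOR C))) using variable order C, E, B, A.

ΠM(0, 3, 5, 6, 9, 10, 12, 15) = (C OR E OR B OR A) AND (C OR E OR NOT B OR NOT A) AND (C OR NOT E OR B OR NOT A) AND (C OR NOT E OR NOT B OR A) AND (NOT C OR E OR B OR NOT A) AND (NOT C OR E OR NOT B OR A) AND (NOT C OR NOT E OR B OR A) AND (NOT C OR NOT E OR NOT B OR NOT A)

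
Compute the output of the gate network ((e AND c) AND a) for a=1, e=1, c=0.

Substituting: ((1 AND 0) AND 1)
= 0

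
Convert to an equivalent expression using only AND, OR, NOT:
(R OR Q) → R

NOT (R OR Q) OR R
(Implication elimination: A → B = NOT A OR B)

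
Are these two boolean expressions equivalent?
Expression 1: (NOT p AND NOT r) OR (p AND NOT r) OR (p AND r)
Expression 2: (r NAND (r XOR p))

Yes, they are equivalent — the two output columns agree on all 4 assignments:
p | r | Expression 1 | Expression 2
-----------------------------------
0 | 0 | 1 | 1
0 | 1 | 0 | 0
1 | 0 | 1 | 1
1 | 1 | 1 | 1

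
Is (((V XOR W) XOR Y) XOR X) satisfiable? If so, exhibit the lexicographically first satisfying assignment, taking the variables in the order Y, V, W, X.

Y=0, V=0, W=0, X=1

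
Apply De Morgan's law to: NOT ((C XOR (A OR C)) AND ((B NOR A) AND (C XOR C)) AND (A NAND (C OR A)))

NOT (C XOR (A OR C)) OR NOT ((B NOR A) AND (C XOR C)) OR NOT (A NAND (C OR A))
De Morgan's: NOT(AND of terms) = OR of negations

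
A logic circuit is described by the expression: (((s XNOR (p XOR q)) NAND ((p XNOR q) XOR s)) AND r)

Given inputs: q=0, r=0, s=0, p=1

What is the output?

Substituting: (((0 XNOR (1 XOR 0)) NAND ((1 XNOR 0) XOR 0)) AND 0)
= 0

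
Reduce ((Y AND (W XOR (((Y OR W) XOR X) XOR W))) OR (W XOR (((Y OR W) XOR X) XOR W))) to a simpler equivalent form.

By absorption (E OR (E AND v) = E) then XOR self-cancellation ((E XOR v) XOR v = E):
= ((Y OR W) XOR X)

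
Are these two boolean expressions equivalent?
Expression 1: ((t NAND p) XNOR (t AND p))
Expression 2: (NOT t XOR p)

No. Counterexample: with t=0, p=0, Expression 1 = 0 but Expression 2 = 1.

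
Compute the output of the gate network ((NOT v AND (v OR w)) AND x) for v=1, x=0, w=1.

Substituting: ((NOT 1 AND (1 OR 1)) AND 0)
= 0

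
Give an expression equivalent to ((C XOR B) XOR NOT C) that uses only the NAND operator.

((((C NAND (C NAND B)) NAND (B NAND (C NAND B))) NAND (((C NAND (C NAND B)) NAND (B NAND (C NAND B))) NAND (C NAND C))) NAND ((C NAND C) NAND (((C NAND (C NAND B)) NAND (B NAND (C NAND B))) NAND (C NAND C))))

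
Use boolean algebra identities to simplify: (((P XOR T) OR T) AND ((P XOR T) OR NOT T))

By distribution ((E OR v) AND (E OR NOT v) = E):
= (P XOR T)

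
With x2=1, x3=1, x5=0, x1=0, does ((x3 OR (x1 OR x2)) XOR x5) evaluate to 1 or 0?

Substituting: ((1 OR (0 OR 1)) XOR 0)
= 1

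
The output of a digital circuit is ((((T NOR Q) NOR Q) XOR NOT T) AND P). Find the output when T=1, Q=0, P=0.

Substituting: ((((1 NOR 0) NOR 0) XOR NOT 1) AND 0)
= 0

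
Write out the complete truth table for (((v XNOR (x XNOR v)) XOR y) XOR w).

y | w | x | v | Output
----------------------
0 | 0 | 0 | 0 | 0
0 | 0 | 0 | 1 | 0
0 | 0 | 1 | 0 | 1
0 | 0 | 1 | 1 | 1
0 | 1 | 0 | 0 | 1
0 | 1 | 0 | 1 | 1
0 | 1 | 1 | 0 | 0
0 | 1 | 1 | 1 | 0
1 | 0 | 0 | 0 | 1
1 | 0 | 0 | 1 | 1
1 | 0 | 1 | 0 | 0
1 | 0 | 1 | 1 | 0
1 | 1 | 0 | 0 | 0
1 | 1 | 0 | 1 | 0
1 | 1 | 1 | 0 | 1
1 | 1 | 1 | 1 | 1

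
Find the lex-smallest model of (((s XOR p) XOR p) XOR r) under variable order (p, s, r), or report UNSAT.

p=0, s=0, r=1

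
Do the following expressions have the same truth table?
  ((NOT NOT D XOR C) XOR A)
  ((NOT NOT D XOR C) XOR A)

Yes, they are equivalent — the two output columns agree on all 8 assignments:
D | C | A | Expression 1 | Expression 2
---------------------------------------
0 | 0 | 0 | 0 | 0
0 | 0 | 1 | 1 | 1
0 | 1 | 0 | 1 | 1
0 | 1 | 1 | 0 | 0
1 | 0 | 0 | 1 | 1
1 | 0 | 1 | 0 | 0
1 | 1 | 0 | 0 | 0
1 | 1 | 1 | 1 | 1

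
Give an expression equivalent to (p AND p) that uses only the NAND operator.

((p NAND p) NAND (p NAND p))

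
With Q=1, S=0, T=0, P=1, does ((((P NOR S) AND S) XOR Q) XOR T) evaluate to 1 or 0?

Substituting: ((((1 NOR 0) AND 0) XOR 1) XOR 0)
= 1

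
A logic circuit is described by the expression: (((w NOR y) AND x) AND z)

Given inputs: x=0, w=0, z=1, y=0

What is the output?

Substituting: (((0 NOR 0) AND 0) AND 1)
= 0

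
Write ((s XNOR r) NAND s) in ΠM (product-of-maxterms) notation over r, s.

ΠM(3) = (NOT r OR NOT s)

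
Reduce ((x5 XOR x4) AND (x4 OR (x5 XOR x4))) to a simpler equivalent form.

By absorption (E AND (E OR v) = E):
= (x5 XOR x4)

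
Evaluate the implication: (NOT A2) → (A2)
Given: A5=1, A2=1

Antecedent (NOT A2) = 0; consequent (A2) = 1.
0 → 1 = 1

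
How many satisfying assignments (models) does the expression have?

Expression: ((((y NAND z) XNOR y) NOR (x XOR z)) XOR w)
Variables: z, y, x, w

Satisfying assignments: (0,0,0,0), (0,0,1,1), (0,1,0,1), (0,1,1,1), (1,0,0,1), (1,0,1,0), (1,1,0,1), (1,1,1,0)
Count: 8 out of 16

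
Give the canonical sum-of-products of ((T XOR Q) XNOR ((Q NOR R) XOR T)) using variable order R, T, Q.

Σm(4, 6) = (R AND NOT T AND NOT Q) OR (R AND T AND NOT Q)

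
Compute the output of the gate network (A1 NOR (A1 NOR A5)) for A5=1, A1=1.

Substituting: (1 NOR (1 NOR 1))
= 0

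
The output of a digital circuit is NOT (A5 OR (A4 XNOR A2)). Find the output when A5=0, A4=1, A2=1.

Substituting: NOT (0 OR (1 XNOR 1))
= 0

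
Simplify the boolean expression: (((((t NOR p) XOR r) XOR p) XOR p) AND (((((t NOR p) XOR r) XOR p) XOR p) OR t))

By absorption (E AND (E OR v) = E) then XOR self-cancellation ((E XOR v) XOR v = E):
= ((t NOR p) XOR r)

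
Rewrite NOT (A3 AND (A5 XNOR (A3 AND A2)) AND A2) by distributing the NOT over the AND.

NOT A3 OR NOT (A5 XNOR (A3 AND A2)) OR NOT A2
De Morgan's: NOT(AND of terms) = OR of negations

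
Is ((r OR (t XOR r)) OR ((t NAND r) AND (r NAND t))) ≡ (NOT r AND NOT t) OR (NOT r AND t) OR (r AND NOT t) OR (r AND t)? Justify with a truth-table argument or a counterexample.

Yes, they are equivalent — the two output columns agree on all 4 assignments:
r | t | Expression 1 | Expression 2
-----------------------------------
0 | 0 | 1 | 1
0 | 1 | 1 | 1
1 | 0 | 1 | 1
1 | 1 | 1 | 1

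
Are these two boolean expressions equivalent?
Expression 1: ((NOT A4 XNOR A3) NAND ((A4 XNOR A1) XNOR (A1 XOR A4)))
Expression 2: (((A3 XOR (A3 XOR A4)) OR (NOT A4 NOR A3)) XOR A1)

No. Counterexample: with A3=0, A4=0, A1=0, Expression 1 = 1 but Expression 2 = 0.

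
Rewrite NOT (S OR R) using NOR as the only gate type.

(((S NOR R) NOR (S NOR R)) NOR ((S NOR R) NOR (S NOR R)))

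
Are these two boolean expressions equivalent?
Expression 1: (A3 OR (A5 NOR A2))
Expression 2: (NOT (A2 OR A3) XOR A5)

No. Counterexample: with A3=0, A2=1, A5=1, Expression 1 = 0 but Expression 2 = 1.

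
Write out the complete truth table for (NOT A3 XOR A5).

A3 | A5 | Output
----------------
0 | 0 | 1
0 | 1 | 0
1 | 0 | 0
1 | 1 | 1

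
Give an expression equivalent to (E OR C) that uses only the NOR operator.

((E NOR C) NOR (E NOR C))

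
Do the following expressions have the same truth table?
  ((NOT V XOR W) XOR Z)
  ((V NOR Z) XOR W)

No. Counterexample: with V=1, W=0, Z=1, Expression 1 = 1 but Expression 2 = 0.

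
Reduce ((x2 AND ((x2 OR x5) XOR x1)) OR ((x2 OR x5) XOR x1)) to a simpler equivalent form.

By absorption (E OR (E AND v) = E):
= ((x2 OR x5) XOR x1)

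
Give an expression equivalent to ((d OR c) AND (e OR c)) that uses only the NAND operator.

((((d NAND d) NAND (c NAND c)) NAND ((e NAND e) NAND (c NAND c))) NAND (((d NAND d) NAND (c NAND c)) NAND ((e NAND e) NAND (c NAND c))))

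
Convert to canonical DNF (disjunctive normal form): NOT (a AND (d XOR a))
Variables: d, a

(NOT d AND NOT a) OR (d AND NOT a) OR (d AND a)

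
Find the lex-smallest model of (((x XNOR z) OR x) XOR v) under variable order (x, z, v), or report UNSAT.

x=0, z=0, v=0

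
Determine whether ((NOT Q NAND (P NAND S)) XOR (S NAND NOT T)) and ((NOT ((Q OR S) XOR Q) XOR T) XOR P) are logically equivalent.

No. Counterexample: with Q=0, T=0, S=0, P=1, Expression 1 = 1 but Expression 2 = 0.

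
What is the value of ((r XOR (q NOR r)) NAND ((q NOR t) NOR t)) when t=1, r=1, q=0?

Substituting: ((1 XOR (0 NOR 1)) NAND ((0 NOR 1) NOR 1))
= 1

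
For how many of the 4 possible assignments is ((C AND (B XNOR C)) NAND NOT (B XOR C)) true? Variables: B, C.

Satisfying assignments: (0,0), (0,1), (1,0)
Count: 3 out of 4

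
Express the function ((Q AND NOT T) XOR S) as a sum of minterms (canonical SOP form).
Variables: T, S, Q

Σm(1, 2, 6, 7) = (NOT T AND NOT S AND Q) OR (NOT T AND S AND NOT Q) OR (T AND S AND NOT Q) OR (T AND S AND Q)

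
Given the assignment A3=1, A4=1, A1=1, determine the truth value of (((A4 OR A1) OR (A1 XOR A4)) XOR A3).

Substituting: (((1 OR 1) OR (1 XOR 1)) XOR 1)
= 0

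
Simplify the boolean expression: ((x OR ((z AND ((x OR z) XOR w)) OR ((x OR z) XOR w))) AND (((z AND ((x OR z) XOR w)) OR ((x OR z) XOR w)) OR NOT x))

By distribution ((E OR v) AND (E OR NOT v) = E) then absorption (E OR (E AND v) = E):
= ((x OR z) XOR w)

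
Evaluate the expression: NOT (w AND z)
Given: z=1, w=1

Substituting: NOT (1 AND 1)
= 0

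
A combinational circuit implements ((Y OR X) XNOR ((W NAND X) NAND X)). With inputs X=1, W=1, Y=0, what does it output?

Substituting: ((0 OR 1) XNOR ((1 NAND 1) NAND 1))
= 1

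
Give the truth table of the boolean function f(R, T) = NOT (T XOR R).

R | T | Output
--------------
0 | 0 | 1
0 | 1 | 0
1 | 0 | 0
1 | 1 | 1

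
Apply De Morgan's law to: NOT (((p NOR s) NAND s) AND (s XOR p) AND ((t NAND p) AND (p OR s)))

NOT ((p NOR s) NAND s) OR NOT (s XOR p) OR NOT ((t NAND p) AND (p OR s))
De Morgan's: NOT(AND of terms) = OR of negations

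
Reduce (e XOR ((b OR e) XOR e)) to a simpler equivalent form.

By XOR self-cancellation ((E XOR v) XOR v = E):
= (b OR e)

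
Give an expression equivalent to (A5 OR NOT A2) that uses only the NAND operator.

((A5 NAND A5) NAND ((A2 NAND A2) NAND (A2 NAND A2)))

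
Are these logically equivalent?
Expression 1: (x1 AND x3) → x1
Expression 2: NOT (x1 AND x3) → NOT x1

No, Inverse is not equivalent to original (counterexample: x3=0, x1=1)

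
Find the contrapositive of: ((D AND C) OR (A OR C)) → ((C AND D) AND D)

Contrapositive: NOT ((C AND D) AND D) → NOT ((D AND C) OR (A OR C))
Note: A statement and its contrapositive are logically equivalent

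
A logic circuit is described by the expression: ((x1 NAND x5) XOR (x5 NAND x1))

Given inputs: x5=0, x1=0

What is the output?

Substituting: ((0 NAND 0) XOR (0 NAND 0))
= 0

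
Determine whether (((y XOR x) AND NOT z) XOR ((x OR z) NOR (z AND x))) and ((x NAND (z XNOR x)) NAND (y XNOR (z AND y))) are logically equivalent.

No. Counterexample: with y=0, x=0, z=0, Expression 1 = 1 but Expression 2 = 0.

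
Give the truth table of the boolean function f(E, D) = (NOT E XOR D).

E | D | Output
--------------
0 | 0 | 1
0 | 1 | 0
1 | 0 | 0
1 | 1 | 1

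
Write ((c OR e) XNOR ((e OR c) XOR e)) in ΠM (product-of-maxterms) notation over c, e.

ΠM(1, 3) = (c OR NOT e) AND (NOT c OR NOT e)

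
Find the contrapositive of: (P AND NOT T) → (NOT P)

Contrapositive: P → NOT (P AND NOT T)
Note: A statement and its contrapositive are logically equivalent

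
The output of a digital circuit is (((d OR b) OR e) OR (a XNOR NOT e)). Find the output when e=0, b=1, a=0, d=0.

Substituting: (((0 OR 1) OR 0) OR (0 XNOR NOT 0))
= 1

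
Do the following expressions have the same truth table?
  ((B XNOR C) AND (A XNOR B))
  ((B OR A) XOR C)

No. Counterexample: with B=0, C=0, A=0, Expression 1 = 1 but Expression 2 = 0.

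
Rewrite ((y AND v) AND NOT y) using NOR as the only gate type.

((((y NOR y) NOR (v NOR v)) NOR ((y NOR y) NOR (v NOR v))) NOR ((y NOR y) NOR (y NOR y)))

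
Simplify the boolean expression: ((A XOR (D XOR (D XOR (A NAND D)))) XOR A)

By XOR self-cancellation ((E XOR v) XOR v = E) then XOR self-cancellation ((E XOR v) XOR v = E):
= (A NAND D)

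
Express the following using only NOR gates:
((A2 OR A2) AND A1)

((((A2 NOR A2) NOR (A2 NOR A2)) NOR ((A2 NOR A2) NOR (A2 NOR A2))) NOR (A1 NOR A1))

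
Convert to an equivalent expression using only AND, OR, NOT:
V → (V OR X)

NOT V OR (V OR X)
(Implication elimination: A → B = NOT A OR B)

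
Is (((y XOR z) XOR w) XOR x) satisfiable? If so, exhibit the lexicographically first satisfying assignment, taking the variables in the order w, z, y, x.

w=0, z=0, y=0, x=1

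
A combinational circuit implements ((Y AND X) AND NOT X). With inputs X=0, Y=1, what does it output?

Substituting: ((1 AND 0) AND NOT 0)
= 0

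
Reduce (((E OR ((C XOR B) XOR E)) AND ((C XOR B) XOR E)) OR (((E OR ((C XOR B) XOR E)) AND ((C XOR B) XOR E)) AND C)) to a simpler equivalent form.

By absorption (E OR (E AND v) = E) then absorption (E AND (E OR v) = E):
= ((C XOR B) XOR E)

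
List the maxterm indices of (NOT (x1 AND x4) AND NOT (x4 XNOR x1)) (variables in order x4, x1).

ΠM(0, 3) = (x4 OR x1) AND (NOT x4 OR NOT x1)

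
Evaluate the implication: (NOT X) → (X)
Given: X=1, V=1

Antecedent (NOT X) = 0; consequent (X) = 1.
0 → 1 = 1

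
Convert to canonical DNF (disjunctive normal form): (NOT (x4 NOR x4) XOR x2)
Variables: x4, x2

(NOT x4 AND x2) OR (x4 AND NOT x2)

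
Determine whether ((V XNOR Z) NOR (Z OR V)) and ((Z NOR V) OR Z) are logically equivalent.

No. Counterexample: with Z=0, V=0, Expression 1 = 0 but Expression 2 = 1.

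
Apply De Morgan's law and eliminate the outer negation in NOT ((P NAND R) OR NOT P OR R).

NOT (P NAND R) AND P AND NOT R
De Morgan's: NOT(OR of terms) = AND of negations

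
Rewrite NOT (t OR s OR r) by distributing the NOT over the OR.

NOT t AND NOT s AND NOT r
De Morgan's: NOT(OR of terms) = AND of negations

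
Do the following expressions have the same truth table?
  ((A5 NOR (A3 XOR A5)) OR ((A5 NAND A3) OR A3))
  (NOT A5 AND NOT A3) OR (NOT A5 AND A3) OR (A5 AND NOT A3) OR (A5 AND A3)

Yes, they are equivalent — the two output columns agree on all 4 assignments:
A5 | A3 | Expression 1 | Expression 2
-------------------------------------
0 | 0 | 1 | 1
0 | 1 | 1 | 1
1 | 0 | 1 | 1
1 | 1 | 1 | 1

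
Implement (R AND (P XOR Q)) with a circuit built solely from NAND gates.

((R NAND ((P NAND (P NAND Q)) NAND (Q NAND (P NAND Q)))) NAND (R NAND ((P NAND (P NAND Q)) NAND (Q NAND (P NAND Q)))))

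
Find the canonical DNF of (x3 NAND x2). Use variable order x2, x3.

(NOT x2 AND NOT x3) OR (NOT x2 AND x3) OR (x2 AND NOT x3)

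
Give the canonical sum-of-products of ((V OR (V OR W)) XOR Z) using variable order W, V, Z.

Σm(1, 2, 4, 6) = (NOT W AND NOT V AND Z) OR (NOT W AND V AND NOT Z) OR (W AND NOT V AND NOT Z) OR (W AND V AND NOT Z)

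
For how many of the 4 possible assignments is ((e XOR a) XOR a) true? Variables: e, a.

Satisfying assignments: (1,0), (1,1)
Count: 2 out of 4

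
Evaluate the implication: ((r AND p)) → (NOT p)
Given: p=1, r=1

Antecedent ((r AND p)) = 1; consequent (NOT p) = 0.
1 → 0 = 0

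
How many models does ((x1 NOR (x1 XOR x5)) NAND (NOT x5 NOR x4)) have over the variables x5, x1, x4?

Satisfying assignments: (0,0,0), (0,0,1), (0,1,0), (0,1,1), (1,0,0), (1,0,1), (1,1,0), (1,1,1)
Count: 8 out of 8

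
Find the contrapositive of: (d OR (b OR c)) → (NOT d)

Contrapositive: d → NOT (d OR (b OR c))
Note: A statement and its contrapositive are logically equivalent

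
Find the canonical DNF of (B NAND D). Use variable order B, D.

(NOT B AND NOT D) OR (NOT B AND D) OR (B AND NOT D)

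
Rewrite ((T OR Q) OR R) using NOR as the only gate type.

((((T NOR Q) NOR (T NOR Q)) NOR R) NOR (((T NOR Q) NOR (T NOR Q)) NOR R))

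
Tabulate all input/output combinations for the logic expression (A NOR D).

A | D | Output
--------------
0 | 0 | 1
0 | 1 | 0
1 | 0 | 0
1 | 1 | 0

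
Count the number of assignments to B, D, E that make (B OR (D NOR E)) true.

Satisfying assignments: (0,0,0), (1,0,0), (1,0,1), (1,1,0), (1,1,1)
Count: 5 out of 8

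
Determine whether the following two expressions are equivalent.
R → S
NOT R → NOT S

No, Inverse is not equivalent to original (counterexample: R=0, S=1)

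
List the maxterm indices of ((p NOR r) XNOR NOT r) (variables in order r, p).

ΠM(1) = (r OR NOT p)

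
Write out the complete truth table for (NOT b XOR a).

a | b | Output
--------------
0 | 0 | 1
0 | 1 | 0
1 | 0 | 0
1 | 1 | 1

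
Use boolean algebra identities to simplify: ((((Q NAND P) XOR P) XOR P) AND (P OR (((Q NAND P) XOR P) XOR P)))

By absorption (E AND (E OR v) = E) then XOR self-cancellation ((E XOR v) XOR v = E):
= (Q NAND P)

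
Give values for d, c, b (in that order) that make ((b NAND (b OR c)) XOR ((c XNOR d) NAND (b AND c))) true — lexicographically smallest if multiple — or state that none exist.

d=0, c=0, b=1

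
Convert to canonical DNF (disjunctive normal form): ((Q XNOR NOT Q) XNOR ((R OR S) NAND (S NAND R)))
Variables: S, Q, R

(NOT S AND NOT Q AND R) OR (NOT S AND Q AND R) OR (S AND NOT Q AND NOT R) OR (S AND Q AND NOT R)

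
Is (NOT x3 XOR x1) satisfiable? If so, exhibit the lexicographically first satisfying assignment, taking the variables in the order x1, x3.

x1=0, x3=0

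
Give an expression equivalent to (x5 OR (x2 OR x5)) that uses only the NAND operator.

((x5 NAND x5) NAND (((x2 NAND x2) NAND (x5 NAND x5)) NAND ((x2 NAND x2) NAND (x5 NAND x5))))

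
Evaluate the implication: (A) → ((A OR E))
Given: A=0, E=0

Antecedent (A) = 0; consequent ((A OR E)) = 0.
0 → 0 = 1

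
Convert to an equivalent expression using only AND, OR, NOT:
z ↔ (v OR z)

(z AND (v OR z)) OR (NOT z AND NOT (v OR z))
(Biconditional = both true or both false)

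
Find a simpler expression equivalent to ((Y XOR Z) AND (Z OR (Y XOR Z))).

By absorption (E AND (E OR v) = E):
= (Y XOR Z)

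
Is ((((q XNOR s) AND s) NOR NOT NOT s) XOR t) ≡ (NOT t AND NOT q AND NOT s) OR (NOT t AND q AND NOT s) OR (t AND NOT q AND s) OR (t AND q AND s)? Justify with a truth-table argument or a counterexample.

Yes, they are equivalent — the two output columns agree on all 8 assignments:
t | q | s | Expression 1 | Expression 2
---------------------------------------
0 | 0 | 0 | 1 | 1
0 | 0 | 1 | 0 | 0
0 | 1 | 0 | 1 | 1
0 | 1 | 1 | 0 | 0
1 | 0 | 0 | 0 | 0
1 | 0 | 1 | 1 | 1
1 | 1 | 0 | 0 | 0
1 | 1 | 1 | 1 | 1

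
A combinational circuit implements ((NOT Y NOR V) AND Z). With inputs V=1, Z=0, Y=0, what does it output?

Substituting: ((NOT 0 NOR 1) AND 0)
= 0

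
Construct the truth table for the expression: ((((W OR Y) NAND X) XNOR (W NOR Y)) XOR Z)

Z | Y | X | W | Output
----------------------
0 | 0 | 0 | 0 | 1
0 | 0 | 0 | 1 | 0
0 | 0 | 1 | 0 | 1
0 | 0 | 1 | 1 | 1
0 | 1 | 0 | 0 | 0
0 | 1 | 0 | 1 | 0
0 | 1 | 1 | 0 | 1
0 | 1 | 1 | 1 | 1
1 | 0 | 0 | 0 | 0
1 | 0 | 0 | 1 | 1
1 | 0 | 1 | 0 | 0
1 | 0 | 1 | 1 | 0
1 | 1 | 0 | 0 | 1
1 | 1 | 0 | 1 | 1
1 | 1 | 1 | 0 | 0
1 | 1 | 1 | 1 | 0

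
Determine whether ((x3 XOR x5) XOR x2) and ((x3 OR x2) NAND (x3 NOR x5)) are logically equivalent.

No. Counterexample: with x2=0, x5=0, x3=0, Expression 1 = 0 but Expression 2 = 1.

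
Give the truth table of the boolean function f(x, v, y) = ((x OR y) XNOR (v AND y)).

x | v | y | Output
------------------
0 | 0 | 0 | 1
0 | 0 | 1 | 0
0 | 1 | 0 | 1
0 | 1 | 1 | 1
1 | 0 | 0 | 0
1 | 0 | 1 | 0
1 | 1 | 0 | 0
1 | 1 | 1 | 1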